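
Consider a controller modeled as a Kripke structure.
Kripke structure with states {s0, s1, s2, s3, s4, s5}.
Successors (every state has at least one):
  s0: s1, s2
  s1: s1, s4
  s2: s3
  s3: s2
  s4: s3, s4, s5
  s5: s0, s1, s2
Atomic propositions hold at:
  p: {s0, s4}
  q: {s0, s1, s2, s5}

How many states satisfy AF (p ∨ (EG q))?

4

EG q: greatest fixpoint, start Z0 = {s0, s1, s2, s5}, keep only states in Sat with some successor in Z. Z1 = {s0, s1, s5}; fixed.
Sat(EG q) = {s0, s1, s5}
Sat(p ∨ (EG q)) = {s0, s1, s4, s5}
AF (p ∨ (EG q)): least fixpoint, start Z0 = {s0, s1, s4, s5}, add states with every successor in Z. Already a fixed point.
Sat(AF (p ∨ (EG q))) = {s0, s1, s4, s5}
|Sat(AF (p ∨ (EG q)))| = |{s0, s1, s4, s5}| = 4.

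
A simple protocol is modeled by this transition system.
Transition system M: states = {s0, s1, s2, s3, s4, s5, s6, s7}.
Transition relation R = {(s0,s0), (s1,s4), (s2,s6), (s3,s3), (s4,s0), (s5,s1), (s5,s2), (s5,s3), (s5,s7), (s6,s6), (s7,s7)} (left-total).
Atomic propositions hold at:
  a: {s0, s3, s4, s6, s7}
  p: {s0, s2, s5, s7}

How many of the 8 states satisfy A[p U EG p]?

3

EG p: greatest fixpoint, start Z0 = {s0, s2, s5, s7}, keep only states in Sat with some successor in Z. Z1 = {s0, s5, s7}; fixed.
Sat(EG p) = {s0, s5, s7}
A[p U EG p]: least fixpoint, start Z0 = Sat(EG p) = {s0, s5, s7}, add states in Sat(p) with every successor in Z. Already a fixed point.
Sat(A[p U EG p]) = {s0, s5, s7}
|Sat(A[p U EG p])| = |{s0, s5, s7}| = 3.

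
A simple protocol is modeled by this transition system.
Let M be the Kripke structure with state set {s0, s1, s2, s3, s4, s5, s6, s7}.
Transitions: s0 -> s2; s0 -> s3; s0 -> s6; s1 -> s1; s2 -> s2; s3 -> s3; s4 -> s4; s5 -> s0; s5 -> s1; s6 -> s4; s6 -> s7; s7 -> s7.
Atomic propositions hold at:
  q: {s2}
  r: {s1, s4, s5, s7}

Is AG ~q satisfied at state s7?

Sat(~q) = {s0, s1, s3, s4, s5, s6, s7}
AG ~q: greatest fixpoint, start Z0 = {s0, s1, s3, s4, s5, s6, s7}, keep only states in Sat with every successor in Z. Z1 = {s1, s3, s4, s5, s6, s7}; Z2 = {s1, s3, s4, s6, s7}; fixed.
Sat(AG ~q) = {s1, s3, s4, s6, s7}
s7 ∈ Sat(AG ~q) = {s1, s3, s4, s6, s7}, so the formula holds at s7.

Yes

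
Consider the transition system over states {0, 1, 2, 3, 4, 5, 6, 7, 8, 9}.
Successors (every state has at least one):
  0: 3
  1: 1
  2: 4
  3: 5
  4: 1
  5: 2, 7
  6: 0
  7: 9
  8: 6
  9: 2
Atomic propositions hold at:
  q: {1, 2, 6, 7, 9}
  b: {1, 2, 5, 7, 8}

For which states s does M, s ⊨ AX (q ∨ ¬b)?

Sat(¬b) = {0, 3, 4, 6, 9}
Sat(q ∨ ¬b) = {0, 1, 2, 3, 4, 6, 7, 9}
Sat(AX (q ∨ ¬b)) = {s : every successor in {0, 1, 2, 3, 4, 6, 7, 9}} = {0, 1, 2, 4, 5, 6, 7, 8, 9}

{0, 1, 2, 4, 5, 6, 7, 8, 9}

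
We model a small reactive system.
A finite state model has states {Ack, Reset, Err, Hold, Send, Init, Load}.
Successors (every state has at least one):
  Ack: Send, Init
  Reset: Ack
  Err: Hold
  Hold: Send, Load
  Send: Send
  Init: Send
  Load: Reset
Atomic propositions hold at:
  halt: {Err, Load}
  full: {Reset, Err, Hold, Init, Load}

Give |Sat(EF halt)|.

EF halt: least fixpoint, start Z0 = {Err, Load}, add states with some successor in Z. Z1 = {Err, Hold, Load}; fixed.
Sat(EF halt) = {Err, Hold, Load}
|Sat(EF halt)| = |{Err, Hold, Load}| = 3.

3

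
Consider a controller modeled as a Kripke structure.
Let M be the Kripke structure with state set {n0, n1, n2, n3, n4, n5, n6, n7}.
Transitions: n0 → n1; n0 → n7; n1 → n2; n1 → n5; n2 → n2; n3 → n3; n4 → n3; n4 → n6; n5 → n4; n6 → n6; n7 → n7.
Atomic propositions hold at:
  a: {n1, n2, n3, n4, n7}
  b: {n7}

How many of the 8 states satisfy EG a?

EG a: greatest fixpoint, start Z0 = {n1, n2, n3, n4, n7}, keep only states in Sat with some successor in Z. Already a fixed point.
Sat(EG a) = {n1, n2, n3, n4, n7}
|Sat(EG a)| = |{n1, n2, n3, n4, n7}| = 5.

5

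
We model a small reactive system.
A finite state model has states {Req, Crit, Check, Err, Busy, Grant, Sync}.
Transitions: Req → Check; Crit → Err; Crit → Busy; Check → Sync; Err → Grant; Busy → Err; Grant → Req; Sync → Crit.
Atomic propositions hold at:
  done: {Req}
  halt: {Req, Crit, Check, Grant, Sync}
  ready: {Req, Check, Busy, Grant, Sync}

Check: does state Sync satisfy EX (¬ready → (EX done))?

Sat(¬ready) = {Crit, Err}
Sat(EX done) = {s : some successor in {Req}} = {Grant}
Sat(¬ready → (EX done)) = {Req, Check, Busy, Grant, Sync}
Sat(EX (¬ready → (EX done))) = {s : some successor in {Req, Check, Busy, Grant, Sync}} = {Req, Crit, Check, Err, Grant}
Sync ∉ Sat(EX (¬ready → (EX done))) = {Req, Crit, Check, Err, Grant}, so the formula does not hold at Sync.

No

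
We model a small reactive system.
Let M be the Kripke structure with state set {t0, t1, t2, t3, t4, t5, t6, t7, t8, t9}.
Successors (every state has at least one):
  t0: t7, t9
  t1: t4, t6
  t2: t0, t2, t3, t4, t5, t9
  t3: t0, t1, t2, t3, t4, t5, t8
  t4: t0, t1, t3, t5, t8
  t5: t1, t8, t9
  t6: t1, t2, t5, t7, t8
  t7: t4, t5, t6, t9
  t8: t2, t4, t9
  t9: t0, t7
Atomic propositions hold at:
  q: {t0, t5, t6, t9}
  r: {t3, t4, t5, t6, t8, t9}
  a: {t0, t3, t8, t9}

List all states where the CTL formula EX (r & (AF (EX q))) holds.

{t0, t1, t2, t3, t4, t5, t6, t7, t8}

Sat(EX q) = {s : some successor in {t0, t5, t6, t9}} = {t0, t1, t2, t3, t4, t5, t6, t7, t8, t9}
AF (EX q): least fixpoint, start Z0 = {t0, t1, t2, t3, t4, t5, t6, t7, t8, t9}, add states with every successor in Z. Already a fixed point.
Sat(AF (EX q)) = {t0, t1, t2, t3, t4, t5, t6, t7, t8, t9}
Sat(r & (AF (EX q))) = {t3, t4, t5, t6, t8, t9}
Sat(EX (r & (AF (EX q)))) = {s : some successor in {t3, t4, t5, t6, t8, t9}} = {t0, t1, t2, t3, t4, t5, t6, t7, t8}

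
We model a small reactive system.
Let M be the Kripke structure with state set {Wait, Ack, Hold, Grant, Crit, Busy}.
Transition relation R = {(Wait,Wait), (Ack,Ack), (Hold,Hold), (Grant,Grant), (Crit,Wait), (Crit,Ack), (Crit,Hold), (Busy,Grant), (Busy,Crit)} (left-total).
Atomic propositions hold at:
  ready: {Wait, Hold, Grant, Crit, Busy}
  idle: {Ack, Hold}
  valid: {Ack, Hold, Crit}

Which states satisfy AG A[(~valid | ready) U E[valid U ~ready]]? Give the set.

Sat(~valid) = {Wait, Grant, Busy}
Sat(~valid | ready) = {Wait, Hold, Grant, Crit, Busy}
Sat(~ready) = {Ack}
E[valid U ~ready]: least fixpoint, start Z0 = Sat(~ready) = {Ack}, add states in Sat(valid) with some successor in Z. Z1 = {Ack, Crit}; fixed.
Sat(E[valid U ~ready]) = {Ack, Crit}
A[(~valid | ready) U E[valid U ~ready]]: least fixpoint, start Z0 = Sat(E[valid U ~ready]) = {Ack, Crit}, add states in Sat(~valid | ready) with every successor in Z. Already a fixed point.
Sat(A[(~valid | ready) U E[valid U ~ready]]) = {Ack, Crit}
AG A[(~valid | ready) U E[valid U ~ready]]: greatest fixpoint, start Z0 = {Ack, Crit}, keep only states in Sat with every successor in Z. Z1 = {Ack}; fixed.
Sat(AG A[(~valid | ready) U E[valid U ~ready]]) = {Ack}

{Ack}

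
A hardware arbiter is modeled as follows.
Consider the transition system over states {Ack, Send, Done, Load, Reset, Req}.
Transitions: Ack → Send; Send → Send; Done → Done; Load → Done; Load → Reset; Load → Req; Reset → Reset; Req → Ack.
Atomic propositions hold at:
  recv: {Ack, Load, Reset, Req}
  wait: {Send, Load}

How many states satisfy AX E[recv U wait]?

E[recv U wait]: least fixpoint, start Z0 = Sat(wait) = {Send, Load}, add states in Sat(recv) with some successor in Z. Z1 = {Ack, Send, Load}; Z2 = {Ack, Send, Load, Req}; fixed.
Sat(E[recv U wait]) = {Ack, Send, Load, Req}
Sat(AX E[recv U wait]) = {s : every successor in {Ack, Send, Load, Req}} = {Ack, Send, Req}
|Sat(AX E[recv U wait])| = |{Ack, Send, Req}| = 3.

3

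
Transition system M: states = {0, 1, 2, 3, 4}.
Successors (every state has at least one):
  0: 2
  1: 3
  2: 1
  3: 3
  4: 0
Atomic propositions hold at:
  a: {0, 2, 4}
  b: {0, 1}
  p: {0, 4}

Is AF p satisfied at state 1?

AF p: least fixpoint, start Z0 = {0, 4}, add states with every successor in Z. Already a fixed point.
Sat(AF p) = {0, 4}
1 ∉ Sat(AF p) = {0, 4}, so the formula does not hold at 1.

No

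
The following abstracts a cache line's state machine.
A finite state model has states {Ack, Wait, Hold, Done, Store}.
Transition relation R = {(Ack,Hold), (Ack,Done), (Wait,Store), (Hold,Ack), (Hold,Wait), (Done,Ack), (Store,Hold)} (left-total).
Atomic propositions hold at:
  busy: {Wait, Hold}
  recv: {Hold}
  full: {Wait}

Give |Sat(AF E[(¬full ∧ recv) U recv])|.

Sat(¬full) = {Ack, Hold, Done, Store}
Sat(¬full ∧ recv) = {Hold}
E[(¬full ∧ recv) U recv]: least fixpoint, start Z0 = Sat(recv) = {Hold}, add states in Sat(¬full ∧ recv) with some successor in Z. Already a fixed point.
Sat(E[(¬full ∧ recv) U recv]) = {Hold}
AF E[(¬full ∧ recv) U recv]: least fixpoint, start Z0 = {Hold}, add states with every successor in Z. Z1 = {Hold, Store}; Z2 = {Wait, Hold, Store}; fixed.
Sat(AF E[(¬full ∧ recv) U recv]) = {Wait, Hold, Store}
|Sat(AF E[(¬full ∧ recv) U recv])| = |{Wait, Hold, Store}| = 3.

3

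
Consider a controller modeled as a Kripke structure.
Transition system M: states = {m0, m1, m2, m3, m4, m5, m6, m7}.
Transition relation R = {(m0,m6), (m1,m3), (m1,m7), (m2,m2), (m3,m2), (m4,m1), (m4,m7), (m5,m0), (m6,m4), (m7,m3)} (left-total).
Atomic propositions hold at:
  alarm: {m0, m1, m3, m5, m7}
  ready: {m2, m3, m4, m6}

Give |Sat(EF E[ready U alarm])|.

E[ready U alarm]: least fixpoint, start Z0 = Sat(alarm) = {m0, m1, m3, m5, m7}, add states in Sat(ready) with some successor in Z. Z1 = {m0, m1, m3, m4, m5, m7}; Z2 = {m0, m1, m3, m4, m5, m6, m7}; fixed.
Sat(E[ready U alarm]) = {m0, m1, m3, m4, m5, m6, m7}
EF E[ready U alarm]: least fixpoint, start Z0 = {m0, m1, m3, m4, m5, m6, m7}, add states with some successor in Z. Already a fixed point.
Sat(EF E[ready U alarm]) = {m0, m1, m3, m4, m5, m6, m7}
|Sat(EF E[ready U alarm])| = |{m0, m1, m3, m4, m5, m6, m7}| = 7.

7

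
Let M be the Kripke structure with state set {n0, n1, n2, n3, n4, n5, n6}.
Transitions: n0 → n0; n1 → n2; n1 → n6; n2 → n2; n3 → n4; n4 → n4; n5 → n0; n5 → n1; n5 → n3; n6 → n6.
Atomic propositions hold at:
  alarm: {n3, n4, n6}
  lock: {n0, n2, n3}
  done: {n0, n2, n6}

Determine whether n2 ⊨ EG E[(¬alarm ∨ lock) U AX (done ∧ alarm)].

Sat(¬alarm) = {n0, n1, n2, n5}
Sat(¬alarm ∨ lock) = {n0, n1, n2, n3, n5}
Sat(done ∧ alarm) = {n6}
Sat(AX (done ∧ alarm)) = {s : every successor in {n6}} = {n6}
E[(¬alarm ∨ lock) U AX (done ∧ alarm)]: least fixpoint, start Z0 = Sat(AX (done ∧ alarm)) = {n6}, add states in Sat(¬alarm ∨ lock) with some successor in Z. Z1 = {n1, n6}; Z2 = {n1, n5, n6}; fixed.
Sat(E[(¬alarm ∨ lock) U AX (done ∧ alarm)]) = {n1, n5, n6}
EG E[(¬alarm ∨ lock) U AX (done ∧ alarm)]: greatest fixpoint, start Z0 = {n1, n5, n6}, keep only states in Sat with some successor in Z. Already a fixed point.
Sat(EG E[(¬alarm ∨ lock) U AX (done ∧ alarm)]) = {n1, n5, n6}
n2 ∉ Sat(EG E[(¬alarm ∨ lock) U AX (done ∧ alarm)]) = {n1, n5, n6}, so the formula does not hold at n2.

No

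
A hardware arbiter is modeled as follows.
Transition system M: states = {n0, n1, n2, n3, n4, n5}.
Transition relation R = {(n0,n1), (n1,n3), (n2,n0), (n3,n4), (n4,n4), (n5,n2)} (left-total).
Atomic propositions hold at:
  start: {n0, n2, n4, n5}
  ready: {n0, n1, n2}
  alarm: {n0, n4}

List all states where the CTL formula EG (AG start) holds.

{n4}

AG start: greatest fixpoint, start Z0 = {n0, n2, n4, n5}, keep only states in Sat with every successor in Z. Z1 = {n2, n4, n5}; Z2 = {n4, n5}; Z3 = {n4}; fixed.
Sat(AG start) = {n4}
EG (AG start): greatest fixpoint, start Z0 = {n4}, keep only states in Sat with some successor in Z. Already a fixed point.
Sat(EG (AG start)) = {n4}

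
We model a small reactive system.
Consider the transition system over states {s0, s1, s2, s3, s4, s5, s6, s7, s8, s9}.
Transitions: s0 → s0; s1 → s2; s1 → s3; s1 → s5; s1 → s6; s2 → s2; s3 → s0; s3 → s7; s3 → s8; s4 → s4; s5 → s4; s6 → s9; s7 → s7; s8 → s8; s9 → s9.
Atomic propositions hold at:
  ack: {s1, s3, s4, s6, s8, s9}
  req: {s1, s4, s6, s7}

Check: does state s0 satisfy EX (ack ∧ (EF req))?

EF req: least fixpoint, start Z0 = {s1, s4, s6, s7}, add states with some successor in Z. Z1 = {s1, s3, s4, s5, s6, s7}; fixed.
Sat(EF req) = {s1, s3, s4, s5, s6, s7}
Sat(ack ∧ (EF req)) = {s1, s3, s4, s6}
Sat(EX (ack ∧ (EF req))) = {s : some successor in {s1, s3, s4, s6}} = {s1, s4, s5}
s0 ∉ Sat(EX (ack ∧ (EF req))) = {s1, s4, s5}, so the formula does not hold at s0.

No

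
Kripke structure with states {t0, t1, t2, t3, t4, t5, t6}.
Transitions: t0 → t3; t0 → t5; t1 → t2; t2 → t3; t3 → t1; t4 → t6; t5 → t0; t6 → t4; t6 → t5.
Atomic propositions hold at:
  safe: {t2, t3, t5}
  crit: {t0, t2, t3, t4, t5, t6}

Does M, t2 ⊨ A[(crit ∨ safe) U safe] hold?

Sat(crit ∨ safe) = {t0, t2, t3, t4, t5, t6}
A[(crit ∨ safe) U safe]: least fixpoint, start Z0 = Sat(safe) = {t2, t3, t5}, add states in Sat(crit ∨ safe) with every successor in Z. Z1 = {t0, t2, t3, t5}; fixed.
Sat(A[(crit ∨ safe) U safe]) = {t0, t2, t3, t5}
t2 ∈ Sat(A[(crit ∨ safe) U safe]) = {t0, t2, t3, t5}, so the formula holds at t2.

Yes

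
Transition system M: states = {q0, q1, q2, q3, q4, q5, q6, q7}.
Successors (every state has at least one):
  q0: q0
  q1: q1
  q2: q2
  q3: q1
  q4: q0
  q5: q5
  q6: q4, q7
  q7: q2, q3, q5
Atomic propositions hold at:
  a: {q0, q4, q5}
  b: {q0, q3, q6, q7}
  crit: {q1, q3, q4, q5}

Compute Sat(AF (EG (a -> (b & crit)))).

Sat(b & crit) = {q3}
Sat(a -> (b & crit)) = {q1, q2, q3, q6, q7}
EG (a -> (b & crit)): greatest fixpoint, start Z0 = {q1, q2, q3, q6, q7}, keep only states in Sat with some successor in Z. Already a fixed point.
Sat(EG (a -> (b & crit))) = {q1, q2, q3, q6, q7}
AF (EG (a -> (b & crit))): least fixpoint, start Z0 = {q1, q2, q3, q6, q7}, add states with every successor in Z. Already a fixed point.
Sat(AF (EG (a -> (b & crit)))) = {q1, q2, q3, q6, q7}

{q1, q2, q3, q6, q7}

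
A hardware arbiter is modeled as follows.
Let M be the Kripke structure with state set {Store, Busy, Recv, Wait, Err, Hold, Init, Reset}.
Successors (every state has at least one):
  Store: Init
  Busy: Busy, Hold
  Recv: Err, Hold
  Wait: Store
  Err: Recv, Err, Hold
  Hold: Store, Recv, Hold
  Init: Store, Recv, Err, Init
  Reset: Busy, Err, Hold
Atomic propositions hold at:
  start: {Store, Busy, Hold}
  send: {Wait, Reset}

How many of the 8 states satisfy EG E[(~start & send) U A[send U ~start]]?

4

Sat(~start) = {Recv, Wait, Err, Init, Reset}
Sat(~start & send) = {Wait, Reset}
A[send U ~start]: least fixpoint, start Z0 = Sat(~start) = {Recv, Wait, Err, Init, Reset}, add states in Sat(send) with every successor in Z. Already a fixed point.
Sat(A[send U ~start]) = {Recv, Wait, Err, Init, Reset}
E[(~start & send) U A[send U ~start]]: least fixpoint, start Z0 = Sat(A[send U ~start]) = {Recv, Wait, Err, Init, Reset}, add states in Sat(~start & send) with some successor in Z. Already a fixed point.
Sat(E[(~start & send) U A[send U ~start]]) = {Recv, Wait, Err, Init, Reset}
EG E[(~start & send) U A[send U ~start]]: greatest fixpoint, start Z0 = {Recv, Wait, Err, Init, Reset}, keep only states in Sat with some successor in Z. Z1 = {Recv, Err, Init, Reset}; fixed.
Sat(EG E[(~start & send) U A[send U ~start]]) = {Recv, Err, Init, Reset}
|Sat(EG E[(~start & send) U A[send U ~start]])| = |{Recv, Err, Init, Reset}| = 4.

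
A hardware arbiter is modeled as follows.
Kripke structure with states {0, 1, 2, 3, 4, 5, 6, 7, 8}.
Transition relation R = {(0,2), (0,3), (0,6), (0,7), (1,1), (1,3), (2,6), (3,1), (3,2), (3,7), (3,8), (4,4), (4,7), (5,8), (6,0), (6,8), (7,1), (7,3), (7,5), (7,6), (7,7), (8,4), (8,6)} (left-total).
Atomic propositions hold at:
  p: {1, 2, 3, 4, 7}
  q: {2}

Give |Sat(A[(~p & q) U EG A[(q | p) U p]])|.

Sat(~p) = {0, 5, 6, 8}
Sat(~p & q) = ∅
Sat(q | p) = {1, 2, 3, 4, 7}
A[(q | p) U p]: least fixpoint, start Z0 = Sat(p) = {1, 2, 3, 4, 7}, add states in Sat(q | p) with every successor in Z. Already a fixed point.
Sat(A[(q | p) U p]) = {1, 2, 3, 4, 7}
EG A[(q | p) U p]: greatest fixpoint, start Z0 = {1, 2, 3, 4, 7}, keep only states in Sat with some successor in Z. Z1 = {1, 3, 4, 7}; fixed.
Sat(EG A[(q | p) U p]) = {1, 3, 4, 7}
A[(~p & q) U EG A[(q | p) U p]]: least fixpoint, start Z0 = Sat(EG A[(q | p) U p]) = {1, 3, 4, 7}, add states in Sat(~p & q) with every successor in Z. Already a fixed point.
Sat(A[(~p & q) U EG A[(q | p) U p]]) = {1, 3, 4, 7}
|Sat(A[(~p & q) U EG A[(q | p) U p]])| = |{1, 3, 4, 7}| = 4.

4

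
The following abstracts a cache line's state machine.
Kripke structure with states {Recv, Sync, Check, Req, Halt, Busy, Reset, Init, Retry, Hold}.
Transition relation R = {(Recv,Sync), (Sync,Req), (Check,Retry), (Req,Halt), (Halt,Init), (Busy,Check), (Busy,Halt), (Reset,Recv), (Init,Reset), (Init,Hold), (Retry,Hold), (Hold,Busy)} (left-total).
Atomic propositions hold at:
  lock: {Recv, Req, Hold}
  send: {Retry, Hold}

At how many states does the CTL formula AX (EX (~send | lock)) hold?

9

Sat(~send) = {Recv, Sync, Check, Req, Halt, Busy, Reset, Init}
Sat(~send | lock) = {Recv, Sync, Check, Req, Halt, Busy, Reset, Init, Hold}
Sat(EX (~send | lock)) = {s : some successor in {Recv, Sync, Check, Req, Halt, Busy, Reset, Init, Hold}} = {Recv, Sync, Req, Halt, Busy, Reset, Init, Retry, Hold}
Sat(AX (EX (~send | lock))) = {s : every successor in {Recv, Sync, Req, Halt, Busy, Reset, Init, Retry, Hold}} = {Recv, Sync, Check, Req, Halt, Reset, Init, Retry, Hold}
|Sat(AX (EX (~send | lock)))| = |{Recv, Sync, Check, Req, Halt, Reset, Init, Retry, Hold}| = 9.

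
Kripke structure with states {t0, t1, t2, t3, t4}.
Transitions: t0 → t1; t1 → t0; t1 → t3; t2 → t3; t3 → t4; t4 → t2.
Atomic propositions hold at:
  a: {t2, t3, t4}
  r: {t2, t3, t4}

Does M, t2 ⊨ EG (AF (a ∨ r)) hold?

Sat(a ∨ r) = {t2, t3, t4}
AF (a ∨ r): least fixpoint, start Z0 = {t2, t3, t4}, add states with every successor in Z. Already a fixed point.
Sat(AF (a ∨ r)) = {t2, t3, t4}
EG (AF (a ∨ r)): greatest fixpoint, start Z0 = {t2, t3, t4}, keep only states in Sat with some successor in Z. Already a fixed point.
Sat(EG (AF (a ∨ r))) = {t2, t3, t4}
t2 ∈ Sat(EG (AF (a ∨ r))) = {t2, t3, t4}, so the formula holds at t2.

Yes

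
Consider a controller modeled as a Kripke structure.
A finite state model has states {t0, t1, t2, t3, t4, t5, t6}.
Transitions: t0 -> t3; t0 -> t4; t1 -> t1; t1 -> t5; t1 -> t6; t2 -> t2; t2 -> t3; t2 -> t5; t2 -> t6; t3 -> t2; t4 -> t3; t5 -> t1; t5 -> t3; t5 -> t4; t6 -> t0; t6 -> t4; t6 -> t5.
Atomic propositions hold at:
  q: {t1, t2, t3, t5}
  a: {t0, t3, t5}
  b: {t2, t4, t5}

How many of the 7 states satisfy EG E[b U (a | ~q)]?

6

Sat(~q) = {t0, t4, t6}
Sat(a | ~q) = {t0, t3, t4, t5, t6}
E[b U (a | ~q)]: least fixpoint, start Z0 = Sat((a | ~q)) = {t0, t3, t4, t5, t6}, add states in Sat(b) with some successor in Z. Z1 = {t0, t2, t3, t4, t5, t6}; fixed.
Sat(E[b U (a | ~q)]) = {t0, t2, t3, t4, t5, t6}
EG E[b U (a | ~q)]: greatest fixpoint, start Z0 = {t0, t2, t3, t4, t5, t6}, keep only states in Sat with some successor in Z. Already a fixed point.
Sat(EG E[b U (a | ~q)]) = {t0, t2, t3, t4, t5, t6}
|Sat(EG E[b U (a | ~q)])| = |{t0, t2, t3, t4, t5, t6}| = 6.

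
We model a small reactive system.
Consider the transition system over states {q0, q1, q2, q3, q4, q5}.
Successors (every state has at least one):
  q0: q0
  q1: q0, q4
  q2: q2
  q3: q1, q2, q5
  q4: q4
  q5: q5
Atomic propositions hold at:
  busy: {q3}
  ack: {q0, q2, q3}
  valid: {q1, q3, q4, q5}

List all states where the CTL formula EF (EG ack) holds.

EG ack: greatest fixpoint, start Z0 = {q0, q2, q3}, keep only states in Sat with some successor in Z. Already a fixed point.
Sat(EG ack) = {q0, q2, q3}
EF (EG ack): least fixpoint, start Z0 = {q0, q2, q3}, add states with some successor in Z. Z1 = {q0, q1, q2, q3}; fixed.
Sat(EF (EG ack)) = {q0, q1, q2, q3}

{q0, q1, q2, q3}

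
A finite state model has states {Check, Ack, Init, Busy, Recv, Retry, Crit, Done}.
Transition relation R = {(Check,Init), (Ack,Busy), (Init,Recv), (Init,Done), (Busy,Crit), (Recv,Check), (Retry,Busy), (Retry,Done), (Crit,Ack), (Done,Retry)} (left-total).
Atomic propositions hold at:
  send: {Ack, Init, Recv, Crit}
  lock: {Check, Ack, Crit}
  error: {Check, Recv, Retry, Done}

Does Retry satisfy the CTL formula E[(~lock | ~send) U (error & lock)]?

No

Sat(~lock) = {Init, Busy, Recv, Retry, Done}
Sat(~send) = {Check, Busy, Retry, Done}
Sat(~lock | ~send) = {Check, Init, Busy, Recv, Retry, Done}
Sat(error & lock) = {Check}
E[(~lock | ~send) U (error & lock)]: least fixpoint, start Z0 = Sat((error & lock)) = {Check}, add states in Sat(~lock | ~send) with some successor in Z. Z1 = {Check, Recv}; Z2 = {Check, Init, Recv}; fixed.
Sat(E[(~lock | ~send) U (error & lock)]) = {Check, Init, Recv}
Retry ∉ Sat(E[(~lock | ~send) U (error & lock)]) = {Check, Init, Recv}, so the formula does not hold at Retry.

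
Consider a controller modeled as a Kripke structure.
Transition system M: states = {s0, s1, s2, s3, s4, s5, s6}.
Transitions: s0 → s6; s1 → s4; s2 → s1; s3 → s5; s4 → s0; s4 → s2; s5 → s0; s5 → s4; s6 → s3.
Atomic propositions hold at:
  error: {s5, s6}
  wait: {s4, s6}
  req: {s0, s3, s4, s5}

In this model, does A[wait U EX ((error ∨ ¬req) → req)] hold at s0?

Sat(¬req) = {s1, s2, s6}
Sat(error ∨ ¬req) = {s1, s2, s5, s6}
Sat((error ∨ ¬req) → req) = {s0, s3, s4, s5}
Sat(EX ((error ∨ ¬req) → req)) = {s : some successor in {s0, s3, s4, s5}} = {s1, s3, s4, s5, s6}
A[wait U EX ((error ∨ ¬req) → req)]: least fixpoint, start Z0 = Sat(EX ((error ∨ ¬req) → req)) = {s1, s3, s4, s5, s6}, add states in Sat(wait) with every successor in Z. Already a fixed point.
Sat(A[wait U EX ((error ∨ ¬req) → req)]) = {s1, s3, s4, s5, s6}
s0 ∉ Sat(A[wait U EX ((error ∨ ¬req) → req)]) = {s1, s3, s4, s5, s6}, so the formula does not hold at s0.

No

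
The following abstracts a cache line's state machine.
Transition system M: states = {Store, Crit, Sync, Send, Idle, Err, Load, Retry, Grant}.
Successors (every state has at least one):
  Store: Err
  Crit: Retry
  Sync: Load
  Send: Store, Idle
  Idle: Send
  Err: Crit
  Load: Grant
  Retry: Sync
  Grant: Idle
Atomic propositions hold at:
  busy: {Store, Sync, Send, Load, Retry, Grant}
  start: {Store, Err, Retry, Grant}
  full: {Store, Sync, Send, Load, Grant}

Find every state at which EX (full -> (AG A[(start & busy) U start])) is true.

Sat(start & busy) = {Store, Retry, Grant}
A[(start & busy) U start]: least fixpoint, start Z0 = Sat(start) = {Store, Err, Retry, Grant}, add states in Sat(start & busy) with every successor in Z. Already a fixed point.
Sat(A[(start & busy) U start]) = {Store, Err, Retry, Grant}
AG A[(start & busy) U start]: greatest fixpoint, start Z0 = {Store, Err, Retry, Grant}, keep only states in Sat with every successor in Z. Z1 = {Store}; Z2 = ∅; fixed.
Sat(AG A[(start & busy) U start]) = ∅
Sat(full -> (AG A[(start & busy) U start])) = {Crit, Idle, Err, Retry}
Sat(EX (full -> (AG A[(start & busy) U start]))) = {s : some successor in {Crit, Idle, Err, Retry}} = {Store, Crit, Send, Err, Grant}

{Store, Crit, Send, Err, Grant}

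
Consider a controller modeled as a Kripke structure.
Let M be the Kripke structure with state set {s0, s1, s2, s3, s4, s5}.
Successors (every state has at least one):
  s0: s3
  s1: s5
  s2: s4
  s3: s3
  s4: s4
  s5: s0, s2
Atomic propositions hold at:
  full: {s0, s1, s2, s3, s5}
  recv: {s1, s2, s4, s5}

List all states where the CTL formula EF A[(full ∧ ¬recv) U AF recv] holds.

{s1, s2, s4, s5}

Sat(¬recv) = {s0, s3}
Sat(full ∧ ¬recv) = {s0, s3}
AF recv: least fixpoint, start Z0 = {s1, s2, s4, s5}, add states with every successor in Z. Already a fixed point.
Sat(AF recv) = {s1, s2, s4, s5}
A[(full ∧ ¬recv) U AF recv]: least fixpoint, start Z0 = Sat(AF recv) = {s1, s2, s4, s5}, add states in Sat(full ∧ ¬recv) with every successor in Z. Already a fixed point.
Sat(A[(full ∧ ¬recv) U AF recv]) = {s1, s2, s4, s5}
EF A[(full ∧ ¬recv) U AF recv]: least fixpoint, start Z0 = {s1, s2, s4, s5}, add states with some successor in Z. Already a fixed point.
Sat(EF A[(full ∧ ¬recv) U AF recv]) = {s1, s2, s4, s5}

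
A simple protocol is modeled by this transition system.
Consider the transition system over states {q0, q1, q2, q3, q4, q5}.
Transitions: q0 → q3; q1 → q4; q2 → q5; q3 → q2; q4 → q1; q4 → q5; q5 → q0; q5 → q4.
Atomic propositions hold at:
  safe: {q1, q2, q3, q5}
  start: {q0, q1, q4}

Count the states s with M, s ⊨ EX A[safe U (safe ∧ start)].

1

Sat(safe ∧ start) = {q1}
A[safe U (safe ∧ start)]: least fixpoint, start Z0 = Sat((safe ∧ start)) = {q1}, add states in Sat(safe) with every successor in Z. Already a fixed point.
Sat(A[safe U (safe ∧ start)]) = {q1}
Sat(EX A[safe U (safe ∧ start)]) = {s : some successor in {q1}} = {q4}
|Sat(EX A[safe U (safe ∧ start)])| = |{q4}| = 1.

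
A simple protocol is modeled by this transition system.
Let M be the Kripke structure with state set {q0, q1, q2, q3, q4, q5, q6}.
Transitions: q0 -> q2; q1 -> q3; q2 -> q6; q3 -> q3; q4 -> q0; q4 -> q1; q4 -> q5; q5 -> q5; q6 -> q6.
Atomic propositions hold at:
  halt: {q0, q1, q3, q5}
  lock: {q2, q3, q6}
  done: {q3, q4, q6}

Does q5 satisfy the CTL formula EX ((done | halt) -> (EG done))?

No

Sat(done | halt) = {q0, q1, q3, q4, q5, q6}
EG done: greatest fixpoint, start Z0 = {q3, q4, q6}, keep only states in Sat with some successor in Z. Z1 = {q3, q6}; fixed.
Sat(EG done) = {q3, q6}
Sat((done | halt) -> (EG done)) = {q2, q3, q6}
Sat(EX ((done | halt) -> (EG done))) = {s : some successor in {q2, q3, q6}} = {q0, q1, q2, q3, q6}
q5 ∉ Sat(EX ((done | halt) -> (EG done))) = {q0, q1, q2, q3, q6}, so the formula does not hold at q5.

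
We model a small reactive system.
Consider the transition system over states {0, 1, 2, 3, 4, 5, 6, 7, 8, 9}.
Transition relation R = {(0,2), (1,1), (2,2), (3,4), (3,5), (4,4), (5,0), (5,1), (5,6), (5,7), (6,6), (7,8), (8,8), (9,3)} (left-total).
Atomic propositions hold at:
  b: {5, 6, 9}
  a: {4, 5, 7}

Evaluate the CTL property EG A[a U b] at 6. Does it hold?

Yes

A[a U b]: least fixpoint, start Z0 = Sat(b) = {5, 6, 9}, add states in Sat(a) with every successor in Z. Already a fixed point.
Sat(A[a U b]) = {5, 6, 9}
EG A[a U b]: greatest fixpoint, start Z0 = {5, 6, 9}, keep only states in Sat with some successor in Z. Z1 = {5, 6}; fixed.
Sat(EG A[a U b]) = {5, 6}
6 ∈ Sat(EG A[a U b]) = {5, 6}, so the formula holds at 6.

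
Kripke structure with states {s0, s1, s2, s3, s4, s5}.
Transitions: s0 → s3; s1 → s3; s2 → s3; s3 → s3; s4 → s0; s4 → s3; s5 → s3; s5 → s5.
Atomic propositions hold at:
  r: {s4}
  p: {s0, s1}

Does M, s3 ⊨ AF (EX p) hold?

No

Sat(EX p) = {s : some successor in {s0, s1}} = {s4}
AF (EX p): least fixpoint, start Z0 = {s4}, add states with every successor in Z. Already a fixed point.
Sat(AF (EX p)) = {s4}
s3 ∉ Sat(AF (EX p)) = {s4}, so the formula does not hold at s3.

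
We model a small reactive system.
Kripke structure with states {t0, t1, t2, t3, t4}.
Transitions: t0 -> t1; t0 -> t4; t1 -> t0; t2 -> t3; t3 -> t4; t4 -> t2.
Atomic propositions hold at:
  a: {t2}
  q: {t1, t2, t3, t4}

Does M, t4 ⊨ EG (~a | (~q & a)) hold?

Sat(~a) = {t0, t1, t3, t4}
Sat(~q) = {t0}
Sat(~q & a) = ∅
Sat(~a | (~q & a)) = {t0, t1, t3, t4}
EG (~a | (~q & a)): greatest fixpoint, start Z0 = {t0, t1, t3, t4}, keep only states in Sat with some successor in Z. Z1 = {t0, t1, t3}; Z2 = {t0, t1}; fixed.
Sat(EG (~a | (~q & a))) = {t0, t1}
t4 ∉ Sat(EG (~a | (~q & a))) = {t0, t1}, so the formula does not hold at t4.

No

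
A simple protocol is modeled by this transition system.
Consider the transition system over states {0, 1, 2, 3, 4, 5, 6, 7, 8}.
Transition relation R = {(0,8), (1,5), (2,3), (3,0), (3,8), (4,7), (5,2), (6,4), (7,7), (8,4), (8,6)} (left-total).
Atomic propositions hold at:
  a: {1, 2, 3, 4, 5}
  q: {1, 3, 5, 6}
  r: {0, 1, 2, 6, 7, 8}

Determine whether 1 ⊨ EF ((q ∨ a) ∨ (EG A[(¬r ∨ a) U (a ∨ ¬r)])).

Sat(q ∨ a) = {1, 2, 3, 4, 5, 6}
Sat(¬r) = {3, 4, 5}
Sat(¬r ∨ a) = {1, 2, 3, 4, 5}
Sat(a ∨ ¬r) = {1, 2, 3, 4, 5}
A[(¬r ∨ a) U (a ∨ ¬r)]: least fixpoint, start Z0 = Sat((a ∨ ¬r)) = {1, 2, 3, 4, 5}, add states in Sat(¬r ∨ a) with every successor in Z. Already a fixed point.
Sat(A[(¬r ∨ a) U (a ∨ ¬r)]) = {1, 2, 3, 4, 5}
EG A[(¬r ∨ a) U (a ∨ ¬r)]: greatest fixpoint, start Z0 = {1, 2, 3, 4, 5}, keep only states in Sat with some successor in Z. Z1 = {1, 2, 5}; Z2 = {1, 5}; Z3 = {1}; Z4 = ∅; fixed.
Sat(EG A[(¬r ∨ a) U (a ∨ ¬r)]) = ∅
Sat((q ∨ a) ∨ (EG A[(¬r ∨ a) U (a ∨ ¬r)])) = {1, 2, 3, 4, 5, 6}
EF ((q ∨ a) ∨ (EG A[(¬r ∨ a) U (a ∨ ¬r)])): least fixpoint, start Z0 = {1, 2, 3, 4, 5, 6}, add states with some successor in Z. Z1 = {1, 2, 3, 4, 5, 6, 8}; Z2 = {0, 1, 2, 3, 4, 5, 6, 8}; fixed.
Sat(EF ((q ∨ a) ∨ (EG A[(¬r ∨ a) U (a ∨ ¬r)]))) = {0, 1, 2, 3, 4, 5, 6, 8}
1 ∈ Sat(EF ((q ∨ a) ∨ (EG A[(¬r ∨ a) U (a ∨ ¬r)]))) = {0, 1, 2, 3, 4, 5, 6, 8}, so the formula holds at 1.

Yes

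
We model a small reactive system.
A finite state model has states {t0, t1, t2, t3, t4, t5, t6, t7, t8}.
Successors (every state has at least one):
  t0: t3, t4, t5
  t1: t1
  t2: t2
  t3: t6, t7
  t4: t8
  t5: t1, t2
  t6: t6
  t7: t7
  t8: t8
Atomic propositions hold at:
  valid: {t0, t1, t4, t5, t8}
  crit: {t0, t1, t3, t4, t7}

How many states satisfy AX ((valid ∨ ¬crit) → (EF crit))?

Sat(¬crit) = {t2, t5, t6, t8}
Sat(valid ∨ ¬crit) = {t0, t1, t2, t4, t5, t6, t8}
EF crit: least fixpoint, start Z0 = {t0, t1, t3, t4, t7}, add states with some successor in Z. Z1 = {t0, t1, t3, t4, t5, t7}; fixed.
Sat(EF crit) = {t0, t1, t3, t4, t5, t7}
Sat((valid ∨ ¬crit) → (EF crit)) = {t0, t1, t3, t4, t5, t7}
Sat(AX ((valid ∨ ¬crit) → (EF crit))) = {s : every successor in {t0, t1, t3, t4, t5, t7}} = {t0, t1, t7}
|Sat(AX ((valid ∨ ¬crit) → (EF crit)))| = |{t0, t1, t7}| = 3.

3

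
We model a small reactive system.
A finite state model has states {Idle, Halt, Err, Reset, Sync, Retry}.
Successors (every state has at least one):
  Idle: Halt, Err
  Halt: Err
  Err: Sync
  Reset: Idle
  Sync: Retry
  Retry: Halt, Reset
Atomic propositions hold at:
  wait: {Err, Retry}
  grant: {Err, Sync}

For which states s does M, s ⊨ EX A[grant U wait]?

{Idle, Halt, Err, Sync}

A[grant U wait]: least fixpoint, start Z0 = Sat(wait) = {Err, Retry}, add states in Sat(grant) with every successor in Z. Z1 = {Err, Sync, Retry}; fixed.
Sat(A[grant U wait]) = {Err, Sync, Retry}
Sat(EX A[grant U wait]) = {s : some successor in {Err, Sync, Retry}} = {Idle, Halt, Err, Sync}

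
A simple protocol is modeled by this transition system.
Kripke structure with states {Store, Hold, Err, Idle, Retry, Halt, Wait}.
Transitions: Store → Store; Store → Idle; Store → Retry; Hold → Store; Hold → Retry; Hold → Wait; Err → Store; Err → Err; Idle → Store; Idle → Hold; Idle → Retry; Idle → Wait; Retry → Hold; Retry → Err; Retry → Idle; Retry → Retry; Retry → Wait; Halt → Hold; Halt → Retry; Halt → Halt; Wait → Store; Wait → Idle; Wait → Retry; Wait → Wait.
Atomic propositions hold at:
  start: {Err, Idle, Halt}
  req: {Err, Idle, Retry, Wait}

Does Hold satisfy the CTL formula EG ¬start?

Sat(¬start) = {Store, Hold, Retry, Wait}
EG ¬start: greatest fixpoint, start Z0 = {Store, Hold, Retry, Wait}, keep only states in Sat with some successor in Z. Already a fixed point.
Sat(EG ¬start) = {Store, Hold, Retry, Wait}
Hold ∈ Sat(EG ¬start) = {Store, Hold, Retry, Wait}, so the formula holds at Hold.

Yes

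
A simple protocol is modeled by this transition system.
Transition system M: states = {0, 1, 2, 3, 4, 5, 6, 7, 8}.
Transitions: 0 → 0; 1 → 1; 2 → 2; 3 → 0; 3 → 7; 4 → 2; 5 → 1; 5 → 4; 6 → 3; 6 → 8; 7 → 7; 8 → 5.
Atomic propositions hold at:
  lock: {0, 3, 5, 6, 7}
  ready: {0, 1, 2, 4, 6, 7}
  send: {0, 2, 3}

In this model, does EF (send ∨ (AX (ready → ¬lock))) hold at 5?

Yes

Sat(¬lock) = {1, 2, 4, 8}
Sat(ready → ¬lock) = {1, 2, 3, 4, 5, 8}
Sat(AX (ready → ¬lock)) = {s : every successor in {1, 2, 3, 4, 5, 8}} = {1, 2, 4, 5, 6, 8}
Sat(send ∨ (AX (ready → ¬lock))) = {0, 1, 2, 3, 4, 5, 6, 8}
EF (send ∨ (AX (ready → ¬lock))): least fixpoint, start Z0 = {0, 1, 2, 3, 4, 5, 6, 8}, add states with some successor in Z. Already a fixed point.
Sat(EF (send ∨ (AX (ready → ¬lock)))) = {0, 1, 2, 3, 4, 5, 6, 8}
5 ∈ Sat(EF (send ∨ (AX (ready → ¬lock)))) = {0, 1, 2, 3, 4, 5, 6, 8}, so the formula holds at 5.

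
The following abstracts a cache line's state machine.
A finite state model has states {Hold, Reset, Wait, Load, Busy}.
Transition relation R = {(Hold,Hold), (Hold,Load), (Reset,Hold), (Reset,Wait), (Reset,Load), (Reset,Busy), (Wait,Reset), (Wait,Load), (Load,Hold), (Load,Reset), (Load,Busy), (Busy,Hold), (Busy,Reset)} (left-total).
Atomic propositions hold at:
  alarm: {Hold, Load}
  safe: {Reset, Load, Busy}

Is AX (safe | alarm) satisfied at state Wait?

Yes

Sat(safe | alarm) = {Hold, Reset, Load, Busy}
Sat(AX (safe | alarm)) = {s : every successor in {Hold, Reset, Load, Busy}} = {Hold, Wait, Load, Busy}
Wait ∈ Sat(AX (safe | alarm)) = {Hold, Wait, Load, Busy}, so the formula holds at Wait.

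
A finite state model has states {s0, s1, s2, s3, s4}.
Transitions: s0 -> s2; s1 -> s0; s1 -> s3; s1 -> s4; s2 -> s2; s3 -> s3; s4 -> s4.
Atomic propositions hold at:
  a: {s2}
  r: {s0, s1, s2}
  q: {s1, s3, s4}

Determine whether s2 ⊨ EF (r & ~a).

No

Sat(~a) = {s0, s1, s3, s4}
Sat(r & ~a) = {s0, s1}
EF (r & ~a): least fixpoint, start Z0 = {s0, s1}, add states with some successor in Z. Already a fixed point.
Sat(EF (r & ~a)) = {s0, s1}
s2 ∉ Sat(EF (r & ~a)) = {s0, s1}, so the formula does not hold at s2.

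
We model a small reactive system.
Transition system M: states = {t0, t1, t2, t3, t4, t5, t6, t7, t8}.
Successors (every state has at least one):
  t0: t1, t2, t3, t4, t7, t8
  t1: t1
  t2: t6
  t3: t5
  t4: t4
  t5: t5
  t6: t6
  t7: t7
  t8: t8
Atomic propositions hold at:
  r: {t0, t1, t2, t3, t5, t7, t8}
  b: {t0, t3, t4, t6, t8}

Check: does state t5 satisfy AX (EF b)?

EF b: least fixpoint, start Z0 = {t0, t3, t4, t6, t8}, add states with some successor in Z. Z1 = {t0, t2, t3, t4, t6, t8}; fixed.
Sat(EF b) = {t0, t2, t3, t4, t6, t8}
Sat(AX (EF b)) = {s : every successor in {t0, t2, t3, t4, t6, t8}} = {t2, t4, t6, t8}
t5 ∉ Sat(AX (EF b)) = {t2, t4, t6, t8}, so the formula does not hold at t5.

No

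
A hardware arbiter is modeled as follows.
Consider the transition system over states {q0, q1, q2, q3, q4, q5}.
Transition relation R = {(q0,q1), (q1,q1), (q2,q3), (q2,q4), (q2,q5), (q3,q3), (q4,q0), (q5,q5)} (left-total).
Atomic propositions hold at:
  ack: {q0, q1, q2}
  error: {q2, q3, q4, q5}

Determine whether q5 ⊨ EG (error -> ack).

Sat(error -> ack) = {q0, q1, q2}
EG (error -> ack): greatest fixpoint, start Z0 = {q0, q1, q2}, keep only states in Sat with some successor in Z. Z1 = {q0, q1}; fixed.
Sat(EG (error -> ack)) = {q0, q1}
q5 ∉ Sat(EG (error -> ack)) = {q0, q1}, so the formula does not hold at q5.

No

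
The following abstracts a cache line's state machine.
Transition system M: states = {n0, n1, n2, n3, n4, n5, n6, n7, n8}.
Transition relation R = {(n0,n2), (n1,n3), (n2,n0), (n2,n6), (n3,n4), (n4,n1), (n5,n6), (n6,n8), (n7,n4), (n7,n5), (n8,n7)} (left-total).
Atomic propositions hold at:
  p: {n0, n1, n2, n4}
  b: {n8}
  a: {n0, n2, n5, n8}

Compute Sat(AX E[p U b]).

{n6}

E[p U b]: least fixpoint, start Z0 = Sat(b) = {n8}, add states in Sat(p) with some successor in Z. Already a fixed point.
Sat(E[p U b]) = {n8}
Sat(AX E[p U b]) = {s : every successor in {n8}} = {n6}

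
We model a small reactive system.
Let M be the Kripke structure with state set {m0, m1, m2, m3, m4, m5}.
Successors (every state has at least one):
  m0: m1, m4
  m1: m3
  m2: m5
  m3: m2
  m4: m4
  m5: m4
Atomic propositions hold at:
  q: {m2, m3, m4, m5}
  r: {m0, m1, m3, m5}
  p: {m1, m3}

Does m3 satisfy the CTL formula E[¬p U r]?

Sat(¬p) = {m0, m2, m4, m5}
E[¬p U r]: least fixpoint, start Z0 = Sat(r) = {m0, m1, m3, m5}, add states in Sat(¬p) with some successor in Z. Z1 = {m0, m1, m2, m3, m5}; fixed.
Sat(E[¬p U r]) = {m0, m1, m2, m3, m5}
m3 ∈ Sat(E[¬p U r]) = {m0, m1, m2, m3, m5}, so the formula holds at m3.

Yes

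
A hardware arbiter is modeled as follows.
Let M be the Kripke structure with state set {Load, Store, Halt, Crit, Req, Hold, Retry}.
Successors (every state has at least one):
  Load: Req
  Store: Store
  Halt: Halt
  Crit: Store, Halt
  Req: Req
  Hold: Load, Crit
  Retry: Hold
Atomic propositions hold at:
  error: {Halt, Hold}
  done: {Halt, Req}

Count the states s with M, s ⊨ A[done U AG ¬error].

3

Sat(¬error) = {Load, Store, Crit, Req, Retry}
AG ¬error: greatest fixpoint, start Z0 = {Load, Store, Crit, Req, Retry}, keep only states in Sat with every successor in Z. Z1 = {Load, Store, Req}; fixed.
Sat(AG ¬error) = {Load, Store, Req}
A[done U AG ¬error]: least fixpoint, start Z0 = Sat(AG ¬error) = {Load, Store, Req}, add states in Sat(done) with every successor in Z. Already a fixed point.
Sat(A[done U AG ¬error]) = {Load, Store, Req}
|Sat(A[done U AG ¬error])| = |{Load, Store, Req}| = 3.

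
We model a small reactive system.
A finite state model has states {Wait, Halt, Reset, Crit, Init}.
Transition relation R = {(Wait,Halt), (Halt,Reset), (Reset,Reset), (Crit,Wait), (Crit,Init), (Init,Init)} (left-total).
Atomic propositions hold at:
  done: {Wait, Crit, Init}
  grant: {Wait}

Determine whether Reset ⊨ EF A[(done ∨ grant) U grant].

Sat(done ∨ grant) = {Wait, Crit, Init}
A[(done ∨ grant) U grant]: least fixpoint, start Z0 = Sat(grant) = {Wait}, add states in Sat(done ∨ grant) with every successor in Z. Already a fixed point.
Sat(A[(done ∨ grant) U grant]) = {Wait}
EF A[(done ∨ grant) U grant]: least fixpoint, start Z0 = {Wait}, add states with some successor in Z. Z1 = {Wait, Crit}; fixed.
Sat(EF A[(done ∨ grant) U grant]) = {Wait, Crit}
Reset ∉ Sat(EF A[(done ∨ grant) U grant]) = {Wait, Crit}, so the formula does not hold at Reset.

No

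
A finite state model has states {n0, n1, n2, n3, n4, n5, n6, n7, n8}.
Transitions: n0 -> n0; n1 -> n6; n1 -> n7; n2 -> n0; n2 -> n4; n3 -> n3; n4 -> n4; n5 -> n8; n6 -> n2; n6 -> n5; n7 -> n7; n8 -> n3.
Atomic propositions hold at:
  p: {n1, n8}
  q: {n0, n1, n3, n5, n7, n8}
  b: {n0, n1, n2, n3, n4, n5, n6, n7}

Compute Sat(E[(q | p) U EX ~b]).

Sat(q | p) = {n0, n1, n3, n5, n7, n8}
Sat(~b) = {n8}
Sat(EX ~b) = {s : some successor in {n8}} = {n5}
E[(q | p) U EX ~b]: least fixpoint, start Z0 = Sat(EX ~b) = {n5}, add states in Sat(q | p) with some successor in Z. Already a fixed point.
Sat(E[(q | p) U EX ~b]) = {n5}

{n5}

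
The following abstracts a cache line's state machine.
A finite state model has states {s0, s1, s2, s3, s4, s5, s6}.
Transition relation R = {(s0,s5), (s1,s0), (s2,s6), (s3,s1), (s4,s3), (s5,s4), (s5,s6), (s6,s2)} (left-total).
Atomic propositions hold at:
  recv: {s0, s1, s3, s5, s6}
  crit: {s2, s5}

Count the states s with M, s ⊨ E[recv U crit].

E[recv U crit]: least fixpoint, start Z0 = Sat(crit) = {s2, s5}, add states in Sat(recv) with some successor in Z. Z1 = {s0, s2, s5, s6}; Z2 = {s0, s1, s2, s5, s6}; Z3 = {s0, s1, s2, s3, s5, s6}; fixed.
Sat(E[recv U crit]) = {s0, s1, s2, s3, s5, s6}
|Sat(E[recv U crit])| = |{s0, s1, s2, s3, s5, s6}| = 6.

6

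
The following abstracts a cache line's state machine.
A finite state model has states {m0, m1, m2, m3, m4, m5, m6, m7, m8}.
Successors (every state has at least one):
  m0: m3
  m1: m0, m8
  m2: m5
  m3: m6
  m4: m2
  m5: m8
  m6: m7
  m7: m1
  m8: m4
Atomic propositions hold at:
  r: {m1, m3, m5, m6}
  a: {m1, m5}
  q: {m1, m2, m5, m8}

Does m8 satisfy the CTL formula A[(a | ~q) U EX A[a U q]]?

No

Sat(~q) = {m0, m3, m4, m6, m7}
Sat(a | ~q) = {m0, m1, m3, m4, m5, m6, m7}
A[a U q]: least fixpoint, start Z0 = Sat(q) = {m1, m2, m5, m8}, add states in Sat(a) with every successor in Z. Already a fixed point.
Sat(A[a U q]) = {m1, m2, m5, m8}
Sat(EX A[a U q]) = {s : some successor in {m1, m2, m5, m8}} = {m1, m2, m4, m5, m7}
A[(a | ~q) U EX A[a U q]]: least fixpoint, start Z0 = Sat(EX A[a U q]) = {m1, m2, m4, m5, m7}, add states in Sat(a | ~q) with every successor in Z. Z1 = {m1, m2, m4, m5, m6, m7}; Z2 = {m1, m2, m3, m4, m5, m6, m7}; Z3 = {m0, m1, m2, m3, m4, m5, m6, m7}; fixed.
Sat(A[(a | ~q) U EX A[a U q]]) = {m0, m1, m2, m3, m4, m5, m6, m7}
m8 ∉ Sat(A[(a | ~q) U EX A[a U q]]) = {m0, m1, m2, m3, m4, m5, m6, m7}, so the formula does not hold at m8.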